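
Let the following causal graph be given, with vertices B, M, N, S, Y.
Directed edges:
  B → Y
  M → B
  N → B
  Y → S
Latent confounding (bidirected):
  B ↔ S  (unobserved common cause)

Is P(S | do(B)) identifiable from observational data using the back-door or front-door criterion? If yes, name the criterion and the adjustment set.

desc(B)\{B}={S,Y}; candidates ⊆ {M,N}.
B↔S: latent back-door arc(s) into B.
size 0: {}; under {} B still reaches {M,N,S} ∋ S.
size 1: {M}, {N}; under {M} B still reaches {N,S} ∋ S.
size 2: {M,N}; under {M,N} B still reaches {S} ∋ S.
B↔S cannot be blocked by any observed set — no back-door set.
{Y}: (i) intercepts every directed B→S path; (ii) no back-door B→{Y}; (iii) {B} blocks every back-door {Y}→S. Front-door holds.
P(S|do(B)) = Σ_{Y} P(Y|B) Σ_{B'} P(S|Y,B')P(B').

P(S|do(B)): frontdoor, adjust for {Y}.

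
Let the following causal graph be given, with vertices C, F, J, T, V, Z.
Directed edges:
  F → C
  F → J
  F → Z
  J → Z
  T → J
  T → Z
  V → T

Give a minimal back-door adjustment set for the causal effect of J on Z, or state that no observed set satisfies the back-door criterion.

desc(J)\{J}={Z}; candidates ⊆ {C,F,T,V}.
size 0: {}; under {} J still reaches {C,F,T,V,Z} ∋ Z.
size 1: {C}, {F}, {T} …(+1); under {C} J still reaches {F,T,V,Z} ∋ Z.
{F,T}: J⊥Z given {F,T} in G with J→· removed — back-door holds.

J→Z: minimal back-door set {F, T}.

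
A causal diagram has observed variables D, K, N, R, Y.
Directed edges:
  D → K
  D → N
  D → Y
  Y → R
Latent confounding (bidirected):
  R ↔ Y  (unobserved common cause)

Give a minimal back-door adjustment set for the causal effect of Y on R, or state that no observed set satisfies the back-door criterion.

desc(Y)\{Y}={R}; candidates ⊆ {D,K,N}.
Y↔R: latent back-door arc(s) into Y.
size 0: {}; under {} Y still reaches {D,K,N,R} ∋ R.
size 1: {D}, {K}, {N}; under {D} Y still reaches {R} ∋ R.
size 2: {D,K}, {D,N}, {K,N}; under {D,K} Y still reaches {R} ∋ R.
Y↔R cannot be blocked by any observed set — no back-door set.

Y→R: no observed back-door set.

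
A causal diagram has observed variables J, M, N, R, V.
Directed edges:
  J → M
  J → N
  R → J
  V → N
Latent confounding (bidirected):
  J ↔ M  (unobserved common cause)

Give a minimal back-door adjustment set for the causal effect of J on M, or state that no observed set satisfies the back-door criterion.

desc(J)\{J}={M,N}; candidates ⊆ {R,V}.
J↔M: latent back-door arc(s) into J.
size 0: {}; under {} J still reaches {M,R} ∋ M.
size 1: {R}, {V}; under {R} J still reaches {M} ∋ M.
size 2: {R,V}; under {R,V} J still reaches {M} ∋ M.
J↔M cannot be blocked by any observed set — no back-door set.

J→M: no observed back-door set.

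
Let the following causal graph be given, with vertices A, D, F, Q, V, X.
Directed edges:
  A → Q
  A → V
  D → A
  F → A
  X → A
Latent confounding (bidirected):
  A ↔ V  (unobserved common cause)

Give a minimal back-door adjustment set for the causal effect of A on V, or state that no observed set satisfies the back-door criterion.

A→V: no observed back-door set.

desc(A)\{A}={Q,V}; candidates ⊆ {D,F,X}.
A↔V: latent back-door arc(s) into A.
size 0: {}; under {} A still reaches {D,F,V,X} ∋ V.
size 1: {D}, {F}, {X}; under {D} A still reaches {F,V,X} ∋ V.
size 2: {D,F}, {D,X}, {F,X}; under {D,F} A still reaches {V,X} ∋ V.
A↔V cannot be blocked by any observed set — no back-door set.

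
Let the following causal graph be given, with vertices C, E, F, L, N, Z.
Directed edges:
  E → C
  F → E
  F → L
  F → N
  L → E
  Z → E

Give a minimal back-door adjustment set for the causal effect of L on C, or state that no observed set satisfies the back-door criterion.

desc(L)\{L}={C,E}; candidates ⊆ {F,N,Z}.
size 0: {}; under {} L still reaches {C,E,F,N} ∋ C.
{F}: L⊥C given {F} in G with L→· removed — back-door holds.

L→C: minimal back-door set {F}.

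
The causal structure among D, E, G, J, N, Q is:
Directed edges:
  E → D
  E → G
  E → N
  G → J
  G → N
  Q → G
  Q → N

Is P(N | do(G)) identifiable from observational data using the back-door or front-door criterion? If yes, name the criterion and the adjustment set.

P(N|do(G)): backdoor, adjust for {E, Q}.

desc(G)\{G}={J,N}; candidates ⊆ {D,E,Q}.
size 0: {}; under {} G still reaches {D,E,N,Q} ∋ N.
size 1: {D}, {E}, {Q}; under {D} G still reaches {E,N,Q} ∋ N.
{E,Q}: G⊥N given {E,Q} in G with G→· removed — back-door holds.
P(N|do(G)) = Σ_{E,Q} P(N|G,E,Q)·P(E,Q).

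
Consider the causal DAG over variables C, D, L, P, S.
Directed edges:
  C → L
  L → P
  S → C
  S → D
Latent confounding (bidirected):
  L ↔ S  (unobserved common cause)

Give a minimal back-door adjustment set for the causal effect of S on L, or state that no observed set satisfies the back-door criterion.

S→L: no observed back-door set.

desc(S)\{S}={C,D,L,P}; candidates ⊆ {—}.
S↔L: latent back-door arc(s) into S.
size 0: {}; under {} S still reaches {L,P} ∋ L.
S↔L cannot be blocked by any observed set — no back-door set.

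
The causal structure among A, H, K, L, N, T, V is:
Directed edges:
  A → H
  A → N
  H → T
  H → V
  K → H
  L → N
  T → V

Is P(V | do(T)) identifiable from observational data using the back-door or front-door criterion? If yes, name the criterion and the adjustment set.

desc(T)\{T}={V}; candidates ⊆ {A,H,K,L,N}.
size 0: {}; under {} T still reaches {A,H,K,N,V} ∋ V.
{H}: T⊥V given {H} in G with T→· removed — back-door holds.
P(V|do(T)) = Σ_{H} P(V|T,H)·P(H).

P(V|do(T)): backdoor, adjust for {H}.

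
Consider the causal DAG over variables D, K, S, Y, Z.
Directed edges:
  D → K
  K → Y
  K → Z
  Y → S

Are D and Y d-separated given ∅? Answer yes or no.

Bayes-Ball from D | ∅ reaches {K,S,Y,Z}.
Y ∈ reach(D|∅) ⇒ D ⊥̸ Y | ∅.

No — D and Y are d-connected given ∅.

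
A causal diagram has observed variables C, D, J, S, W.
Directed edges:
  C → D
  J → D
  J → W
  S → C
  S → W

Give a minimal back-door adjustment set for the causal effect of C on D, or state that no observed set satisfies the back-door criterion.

C→D: minimal back-door set ∅.

desc(C)\{C}={D}; candidates ⊆ {J,S,W}.
∅: C⊥D given ∅ in G with C→· removed — back-door holds.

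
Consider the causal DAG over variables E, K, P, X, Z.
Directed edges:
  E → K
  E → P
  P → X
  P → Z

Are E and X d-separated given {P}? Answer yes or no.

Bayes-Ball from E | {P} reaches {K}.
X ∉ reach(E|{P}) ⇒ E ⊥ X | {P}.

Yes — E ⊥ X | {P}.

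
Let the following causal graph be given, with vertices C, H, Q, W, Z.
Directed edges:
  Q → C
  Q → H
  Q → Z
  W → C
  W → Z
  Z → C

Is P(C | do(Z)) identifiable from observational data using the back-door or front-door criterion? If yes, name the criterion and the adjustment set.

P(C|do(Z)): backdoor, adjust for {Q, W}.

desc(Z)\{Z}={C}; candidates ⊆ {H,Q,W}.
size 0: {}; under {} Z still reaches {C,H,Q,W} ∋ C.
size 1: {H}, {Q}, {W}; under {H} Z still reaches {C,Q,W} ∋ C.
{Q,W}: Z⊥C given {Q,W} in G with Z→· removed — back-door holds.
P(C|do(Z)) = Σ_{Q,W} P(C|Z,Q,W)·P(Q,W).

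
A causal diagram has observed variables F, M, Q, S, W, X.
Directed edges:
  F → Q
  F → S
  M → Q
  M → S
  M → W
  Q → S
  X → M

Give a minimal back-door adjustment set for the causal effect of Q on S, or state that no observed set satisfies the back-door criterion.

Q→S: minimal back-door set {F, M}.

desc(Q)\{Q}={S}; candidates ⊆ {F,M,W,X}.
size 0: {}; under {} Q still reaches {F,M,S,W,X} ∋ S.
size 1: {F}, {M}, {W} …(+1); under {F} Q still reaches {M,S,W,X} ∋ S.
{F,M}: Q⊥S given {F,M} in G with Q→· removed — back-door holds.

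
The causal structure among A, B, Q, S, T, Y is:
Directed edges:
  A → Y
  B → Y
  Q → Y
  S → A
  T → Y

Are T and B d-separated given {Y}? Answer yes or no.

No — T and B are d-connected given {Y}.

Bayes-Ball from T | {Y} reaches {A,B,Q,S}.
B ∈ reach(T|{Y}) ⇒ T ⊥̸ B | {Y}.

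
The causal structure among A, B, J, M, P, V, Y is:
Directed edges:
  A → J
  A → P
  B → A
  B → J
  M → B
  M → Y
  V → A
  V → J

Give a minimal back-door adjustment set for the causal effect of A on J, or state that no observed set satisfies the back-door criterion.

desc(A)\{A}={J,P}; candidates ⊆ {B,M,V,Y}.
size 0: {}; under {} A still reaches {B,J,M,V,Y} ∋ J.
size 1: {B}, {M}, {V} …(+1); under {B} A still reaches {J,V} ∋ J.
{B,V}: A⊥J given {B,V} in G with A→· removed — back-door holds.

A→J: minimal back-door set {B, V}.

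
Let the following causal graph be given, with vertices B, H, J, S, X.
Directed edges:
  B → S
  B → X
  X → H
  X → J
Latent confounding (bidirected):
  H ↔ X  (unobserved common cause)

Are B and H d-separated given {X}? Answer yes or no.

No — B and H are d-connected given {X}.

Bayes-Ball from B | {X} reaches {H,S}.
H ∈ reach(B|{X}) ⇒ B ⊥̸ H | {X}.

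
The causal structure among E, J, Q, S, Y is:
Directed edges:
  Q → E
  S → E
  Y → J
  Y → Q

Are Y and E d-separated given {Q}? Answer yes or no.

Bayes-Ball from Y | {Q} reaches {J}.
E ∉ reach(Y|{Q}) ⇒ Y ⊥ E | {Q}.

Yes — Y ⊥ E | {Q}.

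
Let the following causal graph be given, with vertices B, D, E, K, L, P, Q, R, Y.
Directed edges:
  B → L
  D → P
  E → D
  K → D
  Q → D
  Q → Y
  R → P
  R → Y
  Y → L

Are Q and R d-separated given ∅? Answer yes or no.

Bayes-Ball from Q | ∅ reaches {D,L,P,Y}.
R ∉ reach(Q|∅) ⇒ Q ⊥ R | ∅.

Yes — Q ⊥ R | ∅.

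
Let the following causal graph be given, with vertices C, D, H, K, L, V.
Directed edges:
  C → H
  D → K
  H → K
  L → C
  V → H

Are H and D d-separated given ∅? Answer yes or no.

Yes — H ⊥ D | ∅.

Bayes-Ball from H | ∅ reaches {C,K,L,V}.
D ∉ reach(H|∅) ⇒ H ⊥ D | ∅.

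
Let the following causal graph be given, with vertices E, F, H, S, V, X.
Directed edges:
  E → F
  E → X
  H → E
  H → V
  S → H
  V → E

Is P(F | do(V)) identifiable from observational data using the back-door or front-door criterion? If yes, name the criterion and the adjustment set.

P(F|do(V)): backdoor, adjust for {H}.

desc(V)\{V}={E,F,X}; candidates ⊆ {H,S}.
size 0: {}; under {} V still reaches {E,F,H,S,X} ∋ F.
{H}: V⊥F given {H} in G with V→· removed — back-door holds.
P(F|do(V)) = Σ_{H} P(F|V,H)·P(H).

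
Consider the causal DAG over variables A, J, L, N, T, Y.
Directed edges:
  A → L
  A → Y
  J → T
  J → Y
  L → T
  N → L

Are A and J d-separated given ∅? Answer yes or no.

Bayes-Ball from A | ∅ reaches {L,T,Y}.
J ∉ reach(A|∅) ⇒ A ⊥ J | ∅.

Yes — A ⊥ J | ∅.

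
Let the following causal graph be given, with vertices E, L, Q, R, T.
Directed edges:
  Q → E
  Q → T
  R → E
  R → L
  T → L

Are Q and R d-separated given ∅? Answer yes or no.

Bayes-Ball from Q | ∅ reaches {E,L,T}.
R ∉ reach(Q|∅) ⇒ Q ⊥ R | ∅.

Yes — Q ⊥ R | ∅.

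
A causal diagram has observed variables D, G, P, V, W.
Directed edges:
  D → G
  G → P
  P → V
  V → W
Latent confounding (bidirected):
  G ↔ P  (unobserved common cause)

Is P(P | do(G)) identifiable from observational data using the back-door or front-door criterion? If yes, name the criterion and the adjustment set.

P(P|do(G)): not identifiable (no BD/FD set).

desc(G)\{G}={P,V,W}; candidates ⊆ {D}.
G↔P: latent back-door arc(s) into G.
size 0: {}; under {} G still reaches {D,P,V,W} ∋ P.
size 1: {D}; under {D} G still reaches {P,V,W} ∋ P.
G↔P cannot be blocked by any observed set — no back-door set.
No mediator lies on a directed G→…→P path.
Neither criterion identifies P(P|do(G)) in this graph.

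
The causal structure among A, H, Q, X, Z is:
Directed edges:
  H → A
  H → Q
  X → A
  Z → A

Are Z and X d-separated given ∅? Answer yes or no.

Yes — Z ⊥ X | ∅.

Bayes-Ball from Z | ∅ reaches {A}.
X ∉ reach(Z|∅) ⇒ Z ⊥ X | ∅.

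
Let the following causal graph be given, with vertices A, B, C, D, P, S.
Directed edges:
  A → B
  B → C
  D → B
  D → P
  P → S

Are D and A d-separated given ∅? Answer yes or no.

Yes — D ⊥ A | ∅.

Bayes-Ball from D | ∅ reaches {B,C,P,S}.
A ∉ reach(D|∅) ⇒ D ⊥ A | ∅.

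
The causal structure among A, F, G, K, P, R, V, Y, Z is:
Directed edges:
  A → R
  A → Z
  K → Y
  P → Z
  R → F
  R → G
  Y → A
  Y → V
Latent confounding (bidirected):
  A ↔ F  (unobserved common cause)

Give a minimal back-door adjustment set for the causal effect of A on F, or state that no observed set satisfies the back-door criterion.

desc(A)\{A}={F,G,R,Z}; candidates ⊆ {K,P,V,Y}.
A↔F: latent back-door arc(s) into A.
size 0: {}; under {} A still reaches {F,K,V,Y} ∋ F.
size 1: {K}, {P}, {V} …(+1); under {K} A still reaches {F,V,Y} ∋ F.
size 2: {K,P}, {K,V}, {K,Y} …(+3); under {K,P} A still reaches {F,V,Y} ∋ F.
A↔F cannot be blocked by any observed set — no back-door set.

A→F: no observed back-door set.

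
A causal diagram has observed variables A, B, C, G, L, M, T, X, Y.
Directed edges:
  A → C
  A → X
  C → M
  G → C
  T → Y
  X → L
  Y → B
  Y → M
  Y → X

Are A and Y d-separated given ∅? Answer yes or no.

Bayes-Ball from A | ∅ reaches {C,L,M,X}.
Y ∉ reach(A|∅) ⇒ A ⊥ Y | ∅.

Yes — A ⊥ Y | ∅.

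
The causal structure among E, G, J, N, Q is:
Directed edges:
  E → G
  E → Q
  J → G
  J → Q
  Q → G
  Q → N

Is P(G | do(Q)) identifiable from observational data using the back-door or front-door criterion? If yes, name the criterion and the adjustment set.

desc(Q)\{Q}={G,N}; candidates ⊆ {E,J}.
size 0: {}; under {} Q still reaches {E,G,J} ∋ G.
size 1: {E}, {J}; under {E} Q still reaches {G,J} ∋ G.
{E,J}: Q⊥G given {E,J} in G with Q→· removed — back-door holds.
P(G|do(Q)) = Σ_{E,J} P(G|Q,E,J)·P(E,J).

P(G|do(Q)): backdoor, adjust for {E, J}.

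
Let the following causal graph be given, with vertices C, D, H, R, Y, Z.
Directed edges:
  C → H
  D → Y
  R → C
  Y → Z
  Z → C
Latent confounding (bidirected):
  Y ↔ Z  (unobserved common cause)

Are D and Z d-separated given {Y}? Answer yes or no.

Bayes-Ball from D | {Y} reaches {C,H,Z}.
Z ∈ reach(D|{Y}) ⇒ D ⊥̸ Z | {Y}.

No — D and Z are d-connected given {Y}.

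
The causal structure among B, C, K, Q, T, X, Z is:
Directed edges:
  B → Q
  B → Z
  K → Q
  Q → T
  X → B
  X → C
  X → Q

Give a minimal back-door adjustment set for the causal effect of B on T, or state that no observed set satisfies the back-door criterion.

B→T: minimal back-door set {X}.

desc(B)\{B}={Q,T,Z}; candidates ⊆ {C,K,X}.
size 0: {}; under {} B still reaches {C,Q,T,X} ∋ T.
{X}: B⊥T given {X} in G with B→· removed — back-door holds.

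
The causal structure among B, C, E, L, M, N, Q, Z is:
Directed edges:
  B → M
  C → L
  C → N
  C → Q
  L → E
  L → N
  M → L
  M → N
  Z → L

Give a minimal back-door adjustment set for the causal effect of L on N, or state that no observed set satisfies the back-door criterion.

L→N: minimal back-door set {C, M}.

desc(L)\{L}={E,N}; candidates ⊆ {B,C,M,Q,Z}.
size 0: {}; under {} L still reaches {B,C,M,N,Q,Z} ∋ N.
size 1: {B}, {C}, {M} …(+2); under {B} L still reaches {C,M,N,Q,Z} ∋ N.
{C,M}: L⊥N given {C,M} in G with L→· removed — back-door holds.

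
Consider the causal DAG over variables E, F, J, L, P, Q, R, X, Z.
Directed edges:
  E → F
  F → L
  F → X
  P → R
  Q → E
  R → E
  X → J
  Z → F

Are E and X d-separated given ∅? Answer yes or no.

Bayes-Ball from E | ∅ reaches {F,J,L,P,Q,R,X}.
X ∈ reach(E|∅) ⇒ E ⊥̸ X | ∅.

No — E and X are d-connected given ∅.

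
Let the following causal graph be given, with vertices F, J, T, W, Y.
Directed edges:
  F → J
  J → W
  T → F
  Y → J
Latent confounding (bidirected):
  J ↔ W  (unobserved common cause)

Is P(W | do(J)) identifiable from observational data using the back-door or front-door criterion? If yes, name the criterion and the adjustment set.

P(W|do(J)): not identifiable (no BD/FD set).

desc(J)\{J}={W}; candidates ⊆ {F,T,Y}.
J↔W: latent back-door arc(s) into J.
size 0: {}; under {} J still reaches {F,T,W,Y} ∋ W.
size 1: {F}, {T}, {Y}; under {F} J still reaches {W,Y} ∋ W.
size 2: {F,T}, {F,Y}, {T,Y}; under {F,T} J still reaches {W,Y} ∋ W.
J↔W cannot be blocked by any observed set — no back-door set.
No mediator lies on a directed J→…→W path.
Neither criterion identifies P(W|do(J)) in this graph.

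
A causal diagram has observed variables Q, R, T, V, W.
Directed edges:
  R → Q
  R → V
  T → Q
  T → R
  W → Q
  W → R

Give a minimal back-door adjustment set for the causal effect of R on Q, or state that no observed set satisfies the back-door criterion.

R→Q: minimal back-door set {T, W}.

desc(R)\{R}={Q,V}; candidates ⊆ {T,W}.
size 0: {}; under {} R still reaches {Q,T,W} ∋ Q.
size 1: {T}, {W}; under {T} R still reaches {Q,W} ∋ Q.
{T,W}: R⊥Q given {T,W} in G with R→· removed — back-door holds.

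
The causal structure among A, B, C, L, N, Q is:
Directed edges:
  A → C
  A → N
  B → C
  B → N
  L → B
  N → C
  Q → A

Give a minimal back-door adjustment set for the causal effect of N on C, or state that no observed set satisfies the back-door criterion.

N→C: minimal back-door set {A, B}.

desc(N)\{N}={C}; candidates ⊆ {A,B,L,Q}.
size 0: {}; under {} N still reaches {A,B,C,L,Q} ∋ C.
size 1: {A}, {B}, {L} …(+1); under {A} N still reaches {B,C,L} ∋ C.
{A,B}: N⊥C given {A,B} in G with N→· removed — back-door holds.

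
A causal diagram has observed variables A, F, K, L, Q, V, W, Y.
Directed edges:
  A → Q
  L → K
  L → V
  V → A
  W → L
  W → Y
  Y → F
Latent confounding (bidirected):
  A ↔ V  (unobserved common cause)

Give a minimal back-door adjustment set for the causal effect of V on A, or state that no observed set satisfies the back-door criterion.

V→A: no observed back-door set.

desc(V)\{V}={A,Q}; candidates ⊆ {F,K,L,W,Y}.
V↔A: latent back-door arc(s) into V.
size 0: {}; under {} V still reaches {A,F,K,L,Q,W,Y} ∋ A.
size 1: {F}, {K}, {L} …(+2); under {F} V still reaches {A,K,L,Q,W,Y} ∋ A.
size 2: {F,K}, {F,L}, {F,W} …(+7); under {F,K} V still reaches {A,L,Q,W,Y} ∋ A.
V↔A cannot be blocked by any observed set — no back-door set.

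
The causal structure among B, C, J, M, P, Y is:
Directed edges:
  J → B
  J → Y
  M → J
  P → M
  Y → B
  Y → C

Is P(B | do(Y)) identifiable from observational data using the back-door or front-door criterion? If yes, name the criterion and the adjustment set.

P(B|do(Y)): backdoor, adjust for {J}.

desc(Y)\{Y}={B,C}; candidates ⊆ {J,M,P}.
size 0: {}; under {} Y still reaches {B,J,M,P} ∋ B.
{J}: Y⊥B given {J} in G with Y→· removed — back-door holds.
P(B|do(Y)) = Σ_{J} P(B|Y,J)·P(J).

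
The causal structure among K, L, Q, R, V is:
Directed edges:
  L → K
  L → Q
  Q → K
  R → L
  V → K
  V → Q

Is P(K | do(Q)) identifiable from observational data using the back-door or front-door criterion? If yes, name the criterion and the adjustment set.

P(K|do(Q)): backdoor, adjust for {L, V}.

desc(Q)\{Q}={K}; candidates ⊆ {L,R,V}.
size 0: {}; under {} Q still reaches {K,L,R,V} ∋ K.
size 1: {L}, {R}, {V}; under {L} Q still reaches {K,V} ∋ K.
{L,V}: Q⊥K given {L,V} in G with Q→· removed — back-door holds.
P(K|do(Q)) = Σ_{L,V} P(K|Q,L,V)·P(L,V).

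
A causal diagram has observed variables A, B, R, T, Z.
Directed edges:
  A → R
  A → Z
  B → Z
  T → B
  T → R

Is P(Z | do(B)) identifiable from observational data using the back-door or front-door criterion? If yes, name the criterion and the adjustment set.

desc(B)\{B}={Z}; candidates ⊆ {A,R,T}.
∅: B⊥Z given ∅ in G with B→· removed — back-door holds.
P(Z|do(B)) = P(Z|B) — no adjustment needed.

P(Z|do(B)): backdoor, adjust for ∅.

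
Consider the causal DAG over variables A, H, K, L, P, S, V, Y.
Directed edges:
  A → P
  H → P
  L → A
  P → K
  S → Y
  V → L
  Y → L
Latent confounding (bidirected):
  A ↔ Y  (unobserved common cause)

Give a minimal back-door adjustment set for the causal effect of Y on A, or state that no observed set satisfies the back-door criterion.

Y→A: no observed back-door set.

desc(Y)\{Y}={A,K,L,P}; candidates ⊆ {H,S,V}.
Y↔A: latent back-door arc(s) into Y.
size 0: {}; under {} Y still reaches {A,K,P,S} ∋ A.
size 1: {H}, {S}, {V}; under {H} Y still reaches {A,K,P,S} ∋ A.
size 2: {H,S}, {H,V}, {S,V}; under {H,S} Y still reaches {A,K,P} ∋ A.
Y↔A cannot be blocked by any observed set — no back-door set.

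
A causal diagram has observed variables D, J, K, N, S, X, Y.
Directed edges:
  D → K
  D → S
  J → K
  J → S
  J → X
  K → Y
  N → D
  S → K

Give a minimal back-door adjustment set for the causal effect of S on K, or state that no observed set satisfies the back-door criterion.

desc(S)\{S}={K,Y}; candidates ⊆ {D,J,N,X}.
size 0: {}; under {} S still reaches {D,J,K,N,X,Y} ∋ K.
size 1: {D}, {J}, {N} …(+1); under {D} S still reaches {J,K,X,Y} ∋ K.
{D,J}: S⊥K given {D,J} in G with S→· removed — back-door holds.

S→K: minimal back-door set {D, J}.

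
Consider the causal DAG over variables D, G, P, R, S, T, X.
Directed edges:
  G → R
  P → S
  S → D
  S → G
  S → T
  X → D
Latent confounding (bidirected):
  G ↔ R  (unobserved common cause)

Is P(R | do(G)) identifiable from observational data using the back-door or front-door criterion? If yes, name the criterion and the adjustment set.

desc(G)\{G}={R}; candidates ⊆ {D,P,S,T,X}.
G↔R: latent back-door arc(s) into G.
size 0: {}; under {} G still reaches {D,P,R,S,T} ∋ R.
size 1: {D}, {P}, {S} …(+2); under {D} G still reaches {P,R,S,T,X} ∋ R.
size 2: {D,P}, {D,S}, {D,T} …(+7); under {D,P} G still reaches {R,S,T,X} ∋ R.
G↔R cannot be blocked by any observed set — no back-door set.
No mediator lies on a directed G→…→R path.
Neither criterion identifies P(R|do(G)) in this graph.

P(R|do(G)): not identifiable (no BD/FD set).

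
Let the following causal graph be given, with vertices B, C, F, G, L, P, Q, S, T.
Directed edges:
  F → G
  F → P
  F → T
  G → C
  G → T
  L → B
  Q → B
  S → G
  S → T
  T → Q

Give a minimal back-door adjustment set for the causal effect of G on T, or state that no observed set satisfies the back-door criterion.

desc(G)\{G}={B,C,Q,T}; candidates ⊆ {F,L,P,S}.
size 0: {}; under {} G still reaches {B,F,P,Q,S,T} ∋ T.
size 1: {F}, {L}, {P} …(+1); under {F} G still reaches {B,Q,S,T} ∋ T.
{F,S}: G⊥T given {F,S} in G with G→· removed — back-door holds.

G→T: minimal back-door set {F, S}.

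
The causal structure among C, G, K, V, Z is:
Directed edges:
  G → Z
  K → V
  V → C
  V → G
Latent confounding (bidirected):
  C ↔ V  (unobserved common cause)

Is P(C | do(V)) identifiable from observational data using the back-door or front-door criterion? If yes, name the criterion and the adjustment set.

desc(V)\{V}={C,G,Z}; candidates ⊆ {K}.
V↔C: latent back-door arc(s) into V.
size 0: {}; under {} V still reaches {C,K} ∋ C.
size 1: {K}; under {K} V still reaches {C} ∋ C.
V↔C cannot be blocked by any observed set — no back-door set.
No mediator lies on a directed V→…→C path.
Neither criterion identifies P(C|do(V)) in this graph.

P(C|do(V)): not identifiable (no BD/FD set).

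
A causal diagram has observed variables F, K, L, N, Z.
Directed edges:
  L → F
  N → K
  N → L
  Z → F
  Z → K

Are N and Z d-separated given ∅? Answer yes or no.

Bayes-Ball from N | ∅ reaches {F,K,L}.
Z ∉ reach(N|∅) ⇒ N ⊥ Z | ∅.

Yes — N ⊥ Z | ∅.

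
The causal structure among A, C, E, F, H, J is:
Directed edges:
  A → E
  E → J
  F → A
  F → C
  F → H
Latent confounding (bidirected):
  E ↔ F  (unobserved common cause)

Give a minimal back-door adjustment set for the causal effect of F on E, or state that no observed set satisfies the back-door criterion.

desc(F)\{F}={A,C,E,H,J}; candidates ⊆ {—}.
F↔E: latent back-door arc(s) into F.
size 0: {}; under {} F still reaches {E,J} ∋ E.
F↔E cannot be blocked by any observed set — no back-door set.

F→E: no observed back-door set.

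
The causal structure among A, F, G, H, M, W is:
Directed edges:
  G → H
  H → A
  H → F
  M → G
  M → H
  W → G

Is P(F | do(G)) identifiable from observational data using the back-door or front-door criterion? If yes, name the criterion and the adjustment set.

P(F|do(G)): backdoor, adjust for {M}.

desc(G)\{G}={A,F,H}; candidates ⊆ {M,W}.
size 0: {}; under {} G still reaches {A,F,H,M,W} ∋ F.
{M}: G⊥F given {M} in G with G→· removed — back-door holds.
P(F|do(G)) = Σ_{M} P(F|G,M)·P(M).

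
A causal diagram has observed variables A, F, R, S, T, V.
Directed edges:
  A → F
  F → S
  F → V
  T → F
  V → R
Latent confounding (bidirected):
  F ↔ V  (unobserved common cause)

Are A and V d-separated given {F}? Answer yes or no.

Bayes-Ball from A | {F} reaches {R,T,V}.
V ∈ reach(A|{F}) ⇒ A ⊥̸ V | {F}.

No — A and V are d-connected given {F}.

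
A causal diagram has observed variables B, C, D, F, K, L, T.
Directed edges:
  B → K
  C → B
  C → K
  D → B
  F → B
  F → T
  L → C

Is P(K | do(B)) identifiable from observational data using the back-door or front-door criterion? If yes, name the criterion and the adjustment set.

desc(B)\{B}={K}; candidates ⊆ {C,D,F,L,T}.
size 0: {}; under {} B still reaches {C,D,F,K,L,T} ∋ K.
{C}: B⊥K given {C} in G with B→· removed — back-door holds.
P(K|do(B)) = Σ_{C} P(K|B,C)·P(C).

P(K|do(B)): backdoor, adjust for {C}.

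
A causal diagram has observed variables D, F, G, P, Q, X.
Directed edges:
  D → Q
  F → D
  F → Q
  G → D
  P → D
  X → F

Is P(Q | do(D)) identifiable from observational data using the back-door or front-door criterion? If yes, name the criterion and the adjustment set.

P(Q|do(D)): backdoor, adjust for {F}.

desc(D)\{D}={Q}; candidates ⊆ {F,G,P,X}.
size 0: {}; under {} D still reaches {F,G,P,Q,X} ∋ Q.
{F}: D⊥Q given {F} in G with D→· removed — back-door holds.
P(Q|do(D)) = Σ_{F} P(Q|D,F)·P(F).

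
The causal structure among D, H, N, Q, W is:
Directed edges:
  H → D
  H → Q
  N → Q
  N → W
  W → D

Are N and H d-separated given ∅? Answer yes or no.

Yes — N ⊥ H | ∅.

Bayes-Ball from N | ∅ reaches {D,Q,W}.
H ∉ reach(N|∅) ⇒ N ⊥ H | ∅.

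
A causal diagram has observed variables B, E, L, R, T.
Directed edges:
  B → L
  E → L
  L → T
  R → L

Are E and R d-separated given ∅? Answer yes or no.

Bayes-Ball from E | ∅ reaches {L,T}.
R ∉ reach(E|∅) ⇒ E ⊥ R | ∅.

Yes — E ⊥ R | ∅.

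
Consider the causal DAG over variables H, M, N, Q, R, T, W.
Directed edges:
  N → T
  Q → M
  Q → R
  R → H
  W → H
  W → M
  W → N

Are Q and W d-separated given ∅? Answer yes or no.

Yes — Q ⊥ W | ∅.

Bayes-Ball from Q | ∅ reaches {H,M,R}.
W ∉ reach(Q|∅) ⇒ Q ⊥ W | ∅.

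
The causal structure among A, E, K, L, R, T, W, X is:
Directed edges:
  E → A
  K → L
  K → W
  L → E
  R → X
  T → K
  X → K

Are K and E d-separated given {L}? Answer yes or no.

Bayes-Ball from K | {L} reaches {R,T,W,X}.
E ∉ reach(K|{L}) ⇒ K ⊥ E | {L}.

Yes — K ⊥ E | {L}.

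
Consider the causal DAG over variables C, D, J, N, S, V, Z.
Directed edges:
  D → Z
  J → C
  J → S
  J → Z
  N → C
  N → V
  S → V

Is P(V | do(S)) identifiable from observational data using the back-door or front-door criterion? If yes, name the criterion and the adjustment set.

desc(S)\{S}={V}; candidates ⊆ {C,D,J,N,Z}.
∅: S⊥V given ∅ in G with S→· removed — back-door holds.
P(V|do(S)) = P(V|S) — no adjustment needed.

P(V|do(S)): backdoor, adjust for ∅.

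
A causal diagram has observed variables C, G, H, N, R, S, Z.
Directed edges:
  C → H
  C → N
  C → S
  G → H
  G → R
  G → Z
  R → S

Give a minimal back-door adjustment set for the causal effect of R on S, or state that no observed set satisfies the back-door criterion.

R→S: minimal back-door set ∅.

desc(R)\{R}={S}; candidates ⊆ {C,G,H,N,Z}.
∅: R⊥S given ∅ in G with R→· removed — back-door holds.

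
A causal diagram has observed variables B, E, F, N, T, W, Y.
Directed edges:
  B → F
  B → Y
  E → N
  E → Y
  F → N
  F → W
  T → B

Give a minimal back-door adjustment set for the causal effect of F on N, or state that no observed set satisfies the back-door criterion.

F→N: minimal back-door set ∅.

desc(F)\{F}={N,W}; candidates ⊆ {B,E,T,Y}.
∅: F⊥N given ∅ in G with F→· removed — back-door holds.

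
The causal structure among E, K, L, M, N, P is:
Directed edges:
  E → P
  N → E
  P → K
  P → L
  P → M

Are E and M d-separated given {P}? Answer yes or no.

Yes — E ⊥ M | {P}.

Bayes-Ball from E | {P} reaches {N}.
M ∉ reach(E|{P}) ⇒ E ⊥ M | {P}.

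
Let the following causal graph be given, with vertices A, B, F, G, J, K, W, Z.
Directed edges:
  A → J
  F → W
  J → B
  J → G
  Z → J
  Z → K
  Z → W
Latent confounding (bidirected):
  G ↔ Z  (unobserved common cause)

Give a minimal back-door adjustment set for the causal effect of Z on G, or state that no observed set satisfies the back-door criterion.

desc(Z)\{Z}={B,G,J,K,W}; candidates ⊆ {A,F}.
Z↔G: latent back-door arc(s) into Z.
size 0: {}; under {} Z still reaches {G} ∋ G.
size 1: {A}, {F}; under {A} Z still reaches {G} ∋ G.
size 2: {A,F}; under {A,F} Z still reaches {G} ∋ G.
Z↔G cannot be blocked by any observed set — no back-door set.

Z→G: no observed back-door set.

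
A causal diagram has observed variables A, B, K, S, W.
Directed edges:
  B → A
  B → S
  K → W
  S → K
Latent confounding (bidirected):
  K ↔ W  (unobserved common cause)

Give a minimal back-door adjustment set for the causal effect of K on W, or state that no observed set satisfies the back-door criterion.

desc(K)\{K}={W}; candidates ⊆ {A,B,S}.
K↔W: latent back-door arc(s) into K.
size 0: {}; under {} K still reaches {A,B,S,W} ∋ W.
size 1: {A}, {B}, {S}; under {A} K still reaches {B,S,W} ∋ W.
size 2: {A,B}, {A,S}, {B,S}; under {A,B} K still reaches {S,W} ∋ W.
K↔W cannot be blocked by any observed set — no back-door set.

K→W: no observed back-door set.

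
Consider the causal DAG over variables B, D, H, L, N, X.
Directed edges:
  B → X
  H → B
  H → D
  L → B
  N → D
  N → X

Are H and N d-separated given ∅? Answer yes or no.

Yes — H ⊥ N | ∅.

Bayes-Ball from H | ∅ reaches {B,D,X}.
N ∉ reach(H|∅) ⇒ H ⊥ N | ∅.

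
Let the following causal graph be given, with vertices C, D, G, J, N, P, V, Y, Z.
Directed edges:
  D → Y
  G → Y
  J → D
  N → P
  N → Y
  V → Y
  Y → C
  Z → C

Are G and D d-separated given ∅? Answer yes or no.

Yes — G ⊥ D | ∅.

Bayes-Ball from G | ∅ reaches {C,Y}.
D ∉ reach(G|∅) ⇒ G ⊥ D | ∅.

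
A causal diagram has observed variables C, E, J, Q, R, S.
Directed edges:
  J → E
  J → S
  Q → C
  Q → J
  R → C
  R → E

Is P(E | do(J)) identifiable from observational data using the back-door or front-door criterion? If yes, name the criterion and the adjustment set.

P(E|do(J)): backdoor, adjust for ∅.

desc(J)\{J}={E,S}; candidates ⊆ {C,Q,R}.
∅: J⊥E given ∅ in G with J→· removed — back-door holds.
P(E|do(J)) = P(E|J) — no adjustment needed.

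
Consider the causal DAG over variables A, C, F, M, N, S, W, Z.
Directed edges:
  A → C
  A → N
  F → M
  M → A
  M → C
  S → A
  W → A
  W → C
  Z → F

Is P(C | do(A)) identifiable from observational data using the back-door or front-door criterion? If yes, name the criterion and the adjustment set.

P(C|do(A)): backdoor, adjust for {M, W}.

desc(A)\{A}={C,N}; candidates ⊆ {F,M,S,W,Z}.
size 0: {}; under {} A still reaches {C,F,M,S,W,Z} ∋ C.
size 1: {F}, {M}, {S} …(+2); under {F} A still reaches {C,M,S,W} ∋ C.
{M,W}: A⊥C given {M,W} in G with A→· removed — back-door holds.
P(C|do(A)) = Σ_{M,W} P(C|A,M,W)·P(M,W).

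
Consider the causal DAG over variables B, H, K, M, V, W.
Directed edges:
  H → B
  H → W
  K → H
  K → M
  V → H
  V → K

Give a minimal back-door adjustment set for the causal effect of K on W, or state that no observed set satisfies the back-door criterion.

desc(K)\{K}={B,H,M,W}; candidates ⊆ {V}.
size 0: {}; under {} K still reaches {B,H,V,W} ∋ W.
{V}: K⊥W given {V} in G with K→· removed — back-door holds.

K→W: minimal back-door set {V}.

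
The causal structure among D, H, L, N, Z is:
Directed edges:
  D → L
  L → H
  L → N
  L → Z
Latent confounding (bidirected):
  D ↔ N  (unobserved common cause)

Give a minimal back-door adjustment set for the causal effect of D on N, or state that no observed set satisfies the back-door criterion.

D→N: no observed back-door set.

desc(D)\{D}={H,L,N,Z}; candidates ⊆ {—}.
D↔N: latent back-door arc(s) into D.
size 0: {}; under {} D still reaches {N} ∋ N.
D↔N cannot be blocked by any observed set — no back-door set.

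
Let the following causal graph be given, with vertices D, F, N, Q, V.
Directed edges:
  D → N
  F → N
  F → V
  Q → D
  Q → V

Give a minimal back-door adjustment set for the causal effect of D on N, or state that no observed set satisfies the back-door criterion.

desc(D)\{D}={N}; candidates ⊆ {F,Q,V}.
∅: D⊥N given ∅ in G with D→· removed — back-door holds.

D→N: minimal back-door set ∅.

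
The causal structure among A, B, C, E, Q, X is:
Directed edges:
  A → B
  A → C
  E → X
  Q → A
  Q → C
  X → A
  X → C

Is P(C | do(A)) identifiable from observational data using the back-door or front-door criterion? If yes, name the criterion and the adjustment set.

desc(A)\{A}={B,C}; candidates ⊆ {E,Q,X}.
size 0: {}; under {} A still reaches {C,E,Q,X} ∋ C.
size 1: {E}, {Q}, {X}; under {E} A still reaches {C,Q,X} ∋ C.
{Q,X}: A⊥C given {Q,X} in G with A→· removed — back-door holds.
P(C|do(A)) = Σ_{Q,X} P(C|A,Q,X)·P(Q,X).

P(C|do(A)): backdoor, adjust for {Q, X}.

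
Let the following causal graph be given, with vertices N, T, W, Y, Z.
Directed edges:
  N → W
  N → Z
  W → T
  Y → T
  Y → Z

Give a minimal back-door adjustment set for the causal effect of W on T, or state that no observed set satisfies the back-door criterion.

W→T: minimal back-door set ∅.

desc(W)\{W}={T}; candidates ⊆ {N,Y,Z}.
∅: W⊥T given ∅ in G with W→· removed — back-door holds.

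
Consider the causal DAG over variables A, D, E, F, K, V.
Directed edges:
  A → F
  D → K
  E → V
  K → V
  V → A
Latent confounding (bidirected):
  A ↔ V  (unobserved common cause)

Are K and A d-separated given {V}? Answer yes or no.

Bayes-Ball from K | {V} reaches {A,D,E,F}.
A ∈ reach(K|{V}) ⇒ K ⊥̸ A | {V}.

No — K and A are d-connected given {V}.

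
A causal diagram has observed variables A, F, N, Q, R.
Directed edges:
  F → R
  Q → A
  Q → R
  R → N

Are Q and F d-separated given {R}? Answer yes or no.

No — Q and F are d-connected given {R}.

Bayes-Ball from Q | {R} reaches {A,F}.
F ∈ reach(Q|{R}) ⇒ Q ⊥̸ F | {R}.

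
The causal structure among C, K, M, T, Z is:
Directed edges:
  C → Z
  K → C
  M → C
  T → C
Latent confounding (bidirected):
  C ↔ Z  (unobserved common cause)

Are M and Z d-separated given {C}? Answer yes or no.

No — M and Z are d-connected given {C}.

Bayes-Ball from M | {C} reaches {K,T,Z}.
Z ∈ reach(M|{C}) ⇒ M ⊥̸ Z | {C}.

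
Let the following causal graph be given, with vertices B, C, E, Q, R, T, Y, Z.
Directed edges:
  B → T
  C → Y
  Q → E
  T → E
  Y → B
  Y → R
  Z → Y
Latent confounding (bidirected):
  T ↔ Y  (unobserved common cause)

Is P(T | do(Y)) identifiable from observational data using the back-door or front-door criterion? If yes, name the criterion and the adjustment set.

desc(Y)\{Y}={B,E,R,T}; candidates ⊆ {C,Q,Z}.
Y↔T: latent back-door arc(s) into Y.
size 0: {}; under {} Y still reaches {C,E,T,Z} ∋ T.
size 1: {C}, {Q}, {Z}; under {C} Y still reaches {E,T,Z} ∋ T.
size 2: {C,Q}, {C,Z}, {Q,Z}; under {C,Q} Y still reaches {E,T,Z} ∋ T.
Y↔T cannot be blocked by any observed set — no back-door set.
{B}: (i) intercepts every directed Y→T path; (ii) no back-door Y→{B}; (iii) {Y} blocks every back-door {B}→T. Front-door holds.
P(T|do(Y)) = Σ_{B} P(B|Y) Σ_{Y'} P(T|B,Y')P(Y').

P(T|do(Y)): frontdoor, adjust for {B}.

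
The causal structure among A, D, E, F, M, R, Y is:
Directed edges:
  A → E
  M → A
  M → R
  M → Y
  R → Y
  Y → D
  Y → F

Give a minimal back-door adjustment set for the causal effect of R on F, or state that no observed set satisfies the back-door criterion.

desc(R)\{R}={D,F,Y}; candidates ⊆ {A,E,M}.
size 0: {}; under {} R still reaches {A,D,E,F,M,Y} ∋ F.
{M}: R⊥F given {M} in G with R→· removed — back-door holds.

R→F: minimal back-door set {M}.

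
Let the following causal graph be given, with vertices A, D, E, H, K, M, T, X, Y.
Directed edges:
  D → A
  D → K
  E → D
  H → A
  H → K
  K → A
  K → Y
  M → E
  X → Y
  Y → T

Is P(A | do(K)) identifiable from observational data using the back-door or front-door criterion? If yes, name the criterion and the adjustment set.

desc(K)\{K}={A,T,Y}; candidates ⊆ {D,E,H,M,X}.
size 0: {}; under {} K still reaches {A,D,E,H,M} ∋ A.
size 1: {D}, {E}, {H} …(+2); under {D} K still reaches {A,H} ∋ A.
{D,H}: K⊥A given {D,H} in G with K→· removed — back-door holds.
P(A|do(K)) = Σ_{D,H} P(A|K,D,H)·P(D,H).

P(A|do(K)): backdoor, adjust for {D, H}.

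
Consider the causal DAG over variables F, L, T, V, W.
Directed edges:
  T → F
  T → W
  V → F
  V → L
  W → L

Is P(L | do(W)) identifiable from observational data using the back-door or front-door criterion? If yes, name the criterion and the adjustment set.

desc(W)\{W}={L}; candidates ⊆ {F,T,V}.
∅: W⊥L given ∅ in G with W→· removed — back-door holds.
P(L|do(W)) = P(L|W) — no adjustment needed.

P(L|do(W)): backdoor, adjust for ∅.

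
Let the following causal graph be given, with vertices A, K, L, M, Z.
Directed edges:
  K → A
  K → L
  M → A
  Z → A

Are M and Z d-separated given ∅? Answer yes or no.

Bayes-Ball from M | ∅ reaches {A}.
Z ∉ reach(M|∅) ⇒ M ⊥ Z | ∅.

Yes — M ⊥ Z | ∅.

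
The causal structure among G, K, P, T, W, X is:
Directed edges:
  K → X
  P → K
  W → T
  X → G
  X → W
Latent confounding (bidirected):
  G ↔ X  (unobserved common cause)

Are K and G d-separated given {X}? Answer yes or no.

No — K and G are d-connected given {X}.

Bayes-Ball from K | {X} reaches {G,P}.
G ∈ reach(K|{X}) ⇒ K ⊥̸ G | {X}.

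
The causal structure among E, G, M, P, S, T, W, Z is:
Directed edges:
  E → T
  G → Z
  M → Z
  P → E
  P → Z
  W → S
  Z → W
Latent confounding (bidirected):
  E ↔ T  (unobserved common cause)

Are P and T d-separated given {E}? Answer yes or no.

Bayes-Ball from P | {E} reaches {S,T,W,Z}.
T ∈ reach(P|{E}) ⇒ P ⊥̸ T | {E}.

No — P and T are d-connected given {E}.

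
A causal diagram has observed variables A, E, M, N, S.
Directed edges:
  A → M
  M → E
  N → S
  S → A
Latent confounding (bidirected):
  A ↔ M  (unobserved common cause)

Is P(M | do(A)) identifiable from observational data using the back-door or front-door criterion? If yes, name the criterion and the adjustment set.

P(M|do(A)): not identifiable (no BD/FD set).

desc(A)\{A}={E,M}; candidates ⊆ {N,S}.
A↔M: latent back-door arc(s) into A.
size 0: {}; under {} A still reaches {E,M,N,S} ∋ M.
size 1: {N}, {S}; under {N} A still reaches {E,M,S} ∋ M.
size 2: {N,S}; under {N,S} A still reaches {E,M} ∋ M.
A↔M cannot be blocked by any observed set — no back-door set.
No mediator lies on a directed A→…→M path.
Neither criterion identifies P(M|do(A)) in this graph.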